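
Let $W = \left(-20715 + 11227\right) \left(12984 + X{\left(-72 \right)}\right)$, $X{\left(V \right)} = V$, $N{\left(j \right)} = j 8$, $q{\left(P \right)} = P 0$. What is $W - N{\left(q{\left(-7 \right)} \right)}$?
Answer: $-122509056$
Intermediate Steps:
$q{\left(P \right)} = 0$
$N{\left(j \right)} = 8 j$
$W = -122509056$ ($W = \left(-20715 + 11227\right) \left(12984 - 72\right) = \left(-9488\right) 12912 = -122509056$)
$W - N{\left(q{\left(-7 \right)} \right)} = -122509056 - 8 \cdot 0 = -122509056 - 0 = -122509056 + 0 = -122509056$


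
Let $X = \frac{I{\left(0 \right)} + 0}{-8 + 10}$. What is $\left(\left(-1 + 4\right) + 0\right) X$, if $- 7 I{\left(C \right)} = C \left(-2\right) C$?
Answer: $0$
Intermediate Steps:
$I{\left(C \right)} = \frac{2 C^{2}}{7}$ ($I{\left(C \right)} = - \frac{C \left(-2\right) C}{7} = - \frac{- 2 C C}{7} = - \frac{\left(-2\right) C^{2}}{7} = \frac{2 C^{2}}{7}$)
$X = 0$ ($X = \frac{\frac{2 \cdot 0^{2}}{7} + 0}{-8 + 10} = \frac{\frac{2}{7} \cdot 0 + 0}{2} = \left(0 + 0\right) \frac{1}{2} = 0 \cdot \frac{1}{2} = 0$)
$\left(\left(-1 + 4\right) + 0\right) X = \left(\left(-1 + 4\right) + 0\right) 0 = \left(3 + 0\right) 0 = 3 \cdot 0 = 0$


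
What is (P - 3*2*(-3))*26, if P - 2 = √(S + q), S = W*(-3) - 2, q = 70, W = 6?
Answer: 520 + 130*√2 ≈ 703.85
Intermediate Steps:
S = -20 (S = 6*(-3) - 2 = -18 - 2 = -20)
P = 2 + 5*√2 (P = 2 + √(-20 + 70) = 2 + √50 = 2 + 5*√2 ≈ 9.0711)
(P - 3*2*(-3))*26 = ((2 + 5*√2) - 3*2*(-3))*26 = ((2 + 5*√2) - 6*(-3))*26 = ((2 + 5*√2) + 18)*26 = (20 + 5*√2)*26 = 520 + 130*√2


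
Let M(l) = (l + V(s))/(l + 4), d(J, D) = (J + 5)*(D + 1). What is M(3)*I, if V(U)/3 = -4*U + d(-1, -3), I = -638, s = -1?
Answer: 5742/7 ≈ 820.29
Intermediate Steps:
d(J, D) = (1 + D)*(5 + J) (d(J, D) = (5 + J)*(1 + D) = (1 + D)*(5 + J))
V(U) = -24 - 12*U (V(U) = 3*(-4*U + (5 - 1 + 5*(-3) - 3*(-1))) = 3*(-4*U + (5 - 1 - 15 + 3)) = 3*(-4*U - 8) = 3*(-8 - 4*U) = -24 - 12*U)
M(l) = (-12 + l)/(4 + l) (M(l) = (l + (-24 - 12*(-1)))/(l + 4) = (l + (-24 + 12))/(4 + l) = (l - 12)/(4 + l) = (-12 + l)/(4 + l))
M(3)*I = ((-12 + 3)/(4 + 3))*(-638) = (-9/7)*(-638) = ((1/7)*(-9))*(-638) = -9/7*(-638) = 5742/7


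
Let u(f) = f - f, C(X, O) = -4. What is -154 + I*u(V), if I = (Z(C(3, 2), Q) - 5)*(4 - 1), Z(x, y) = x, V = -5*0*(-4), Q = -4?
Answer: -154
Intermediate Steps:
V = 0 (V = 0*(-4) = 0)
u(f) = 0
I = -27 (I = (-4 - 5)*(4 - 1) = -9*3 = -27)
-154 + I*u(V) = -154 - 27*0 = -154 + 0 = -154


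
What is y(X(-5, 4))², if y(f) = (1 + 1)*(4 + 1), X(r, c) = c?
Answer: 100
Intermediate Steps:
y(f) = 10 (y(f) = 2*5 = 10)
y(X(-5, 4))² = 10² = 100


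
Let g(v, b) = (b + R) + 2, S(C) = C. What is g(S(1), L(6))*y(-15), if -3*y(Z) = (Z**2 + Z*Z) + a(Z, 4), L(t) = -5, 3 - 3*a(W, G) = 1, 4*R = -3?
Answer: 1690/3 ≈ 563.33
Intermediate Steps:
R = -3/4 (R = (1/4)*(-3) = -3/4 ≈ -0.75000)
a(W, G) = 2/3 (a(W, G) = 1 - 1/3*1 = 1 - 1/3 = 2/3)
g(v, b) = 5/4 + b (g(v, b) = (b - 3/4) + 2 = (-3/4 + b) + 2 = 5/4 + b)
y(Z) = -2/9 - 2*Z**2/3 (y(Z) = -((Z**2 + Z*Z) + 2/3)/3 = -((Z**2 + Z**2) + 2/3)/3 = -(2*Z**2 + 2/3)/3 = -(2/3 + 2*Z**2)/3 = -2/9 - 2*Z**2/3)
g(S(1), L(6))*y(-15) = (5/4 - 5)*(-2/9 - 2/3*(-15)**2) = -15*(-2/9 - 2/3*225)/4 = -15*(-2/9 - 150)/4 = -15/4*(-1352/9) = 1690/3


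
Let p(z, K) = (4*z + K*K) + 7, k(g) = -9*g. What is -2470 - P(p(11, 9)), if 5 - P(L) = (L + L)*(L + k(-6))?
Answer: 46629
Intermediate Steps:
p(z, K) = 7 + K² + 4*z (p(z, K) = (4*z + K²) + 7 = (K² + 4*z) + 7 = 7 + K² + 4*z)
P(L) = 5 - 2*L*(54 + L) (P(L) = 5 - (L + L)*(L - 9*(-6)) = 5 - 2*L*(L + 54) = 5 - 2*L*(54 + L))
-2470 - P(p(11, 9)) = -2470 - (5 - 108*(7 + 9² + 4*11) - 2*(7 + 9² + 4*11)²) = -2470 - (5 - 108*(7 + 81 + 44) - 2*(7 + 81 + 44)²) = -2470 - (5 - 108*132 - 2*132²) = -2470 - (5 - 14256 - 2*17424) = -2470 - (5 - 14256 - 34848) = -2470 - 1*(-49099) = -2470 + 49099 = 46629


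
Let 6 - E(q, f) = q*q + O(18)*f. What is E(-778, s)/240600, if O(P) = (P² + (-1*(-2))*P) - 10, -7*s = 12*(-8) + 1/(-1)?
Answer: -25422/10025 ≈ -2.5359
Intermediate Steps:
s = 97/7 (s = -(12*(-8) + 1/(-1))/7 = -(-96 - 1)/7 = -⅐*(-97) = 97/7 ≈ 13.857)
O(P) = -10 + P² + 2*P (O(P) = (P² + 2*P) - 10 = -10 + P² + 2*P)
E(q, f) = 6 - q² - 350*f (E(q, f) = 6 - (q*q + (-10 + 18² + 2*18)*f) = 6 - (q² + (-10 + 324 + 36)*f) = 6 - (q² + 350*f) = 6 + (-q² - 350*f) = 6 - q² - 350*f)
E(-778, s)/240600 = (6 - 1*(-778)² - 350*97/7)/240600 = (6 - 1*605284 - 4850)*(1/240600) = (6 - 605284 - 4850)*(1/240600) = -610128*1/240600 = -25422/10025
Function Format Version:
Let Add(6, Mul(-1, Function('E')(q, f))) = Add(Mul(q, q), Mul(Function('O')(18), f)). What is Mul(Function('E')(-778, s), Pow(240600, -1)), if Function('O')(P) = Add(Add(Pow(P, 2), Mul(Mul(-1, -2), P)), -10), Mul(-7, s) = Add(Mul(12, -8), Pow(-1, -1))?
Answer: Rational(-25422, 10025) ≈ -2.5359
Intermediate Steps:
s = Rational(97, 7) (s = Mul(Rational(-1, 7), Add(Mul(12, -8), Pow(-1, -1))) = Mul(Rational(-1, 7), Add(-96, -1)) = Mul(Rational(-1, 7), -97) = Rational(97, 7) ≈ 13.857)
Function('O')(P) = Add(-10, Pow(P, 2), Mul(2, P)) (Function('O')(P) = Add(Add(Pow(P, 2), Mul(2, P)), -10) = Add(-10, Pow(P, 2), Mul(2, P)))
Function('E')(q, f) = Add(6, Mul(-1, Pow(q, 2)), Mul(-350, f)) (Function('E')(q, f) = Add(6, Mul(-1, Add(Mul(q, q), Mul(Add(-10, Pow(18, 2), Mul(2, 18)), f)))) = Add(6, Mul(-1, Add(Pow(q, 2), Mul(Add(-10, 324, 36), f)))) = Add(6, Mul(-1, Add(Pow(q, 2), Mul(350, f)))) = Add(6, Add(Mul(-1, Pow(q, 2)), Mul(-350, f))) = Add(6, Mul(-1, Pow(q, 2)), Mul(-350, f)))
Mul(Function('E')(-778, s), Pow(240600, -1)) = Mul(Add(6, Mul(-1, Pow(-778, 2)), Mul(-350, Rational(97, 7))), Pow(240600, -1)) = Mul(Add(6, Mul(-1, 605284), -4850), Rational(1, 240600)) = Mul(Add(6, -605284, -4850), Rational(1, 240600)) = Mul(-610128, Rational(1, 240600)) = Rational(-25422, 10025)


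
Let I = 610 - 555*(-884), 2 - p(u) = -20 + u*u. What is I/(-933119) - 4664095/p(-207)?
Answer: 4331117755095/39962687413 ≈ 108.38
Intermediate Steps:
p(u) = 22 - u² (p(u) = 2 - (-20 + u*u) = 2 - (-20 + u²) = 2 + (20 - u²) = 22 - u²)
I = 491230 (I = 610 + 490620 = 491230)
I/(-933119) - 4664095/p(-207) = 491230/(-933119) - 4664095/(22 - 1*(-207)²) = 491230*(-1/933119) - 4664095/(22 - 1*42849) = -491230/933119 - 4664095/(22 - 42849) = -491230/933119 - 4664095/(-42827) = -491230/933119 - 4664095*(-1/42827) = -491230/933119 + 4664095/42827 = 4331117755095/39962687413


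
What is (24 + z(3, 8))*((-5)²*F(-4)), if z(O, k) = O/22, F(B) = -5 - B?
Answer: -13275/22 ≈ -603.41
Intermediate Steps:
z(O, k) = O/22 (z(O, k) = O*(1/22) = O/22)
(24 + z(3, 8))*((-5)²*F(-4)) = (24 + (1/22)*3)*((-5)²*(-5 - 1*(-4))) = (24 + 3/22)*(25*(-5 + 4)) = 531*(25*(-1))/22 = (531/22)*(-25) = -13275/22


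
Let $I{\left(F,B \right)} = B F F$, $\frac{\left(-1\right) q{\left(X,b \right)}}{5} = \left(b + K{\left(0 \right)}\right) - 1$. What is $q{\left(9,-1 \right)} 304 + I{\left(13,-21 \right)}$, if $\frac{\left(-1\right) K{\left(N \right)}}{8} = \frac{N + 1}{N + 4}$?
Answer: $2531$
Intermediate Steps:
$K{\left(N \right)} = - \frac{8 \left(1 + N\right)}{4 + N}$ ($K{\left(N \right)} = - 8 \frac{N + 1}{N + 4} = - 8 \frac{1 + N}{4 + N} = - \frac{8 \left(1 + N\right)}{4 + N}$)
$q{\left(X,b \right)} = 15 - 5 b$ ($q{\left(X,b \right)} = - 5 \left(\left(b + \frac{8 \left(-1 - 0\right)}{4 + 0}\right) - 1\right) = - 5 \left(\left(b + \frac{8 \left(-1 + 0\right)}{4}\right) - 1\right) = - 5 \left(\left(b + 8 \cdot \frac{1}{4} \left(-1\right)\right) - 1\right) = - 5 \left(\left(b - 2\right) - 1\right) = - 5 \left(\left(-2 + b\right) - 1\right) = - 5 \left(-3 + b\right) = 15 - 5 b$)
$I{\left(F,B \right)} = B F^{2}$
$q{\left(9,-1 \right)} 304 + I{\left(13,-21 \right)} = \left(15 - -5\right) 304 - 21 \cdot 13^{2} = \left(15 + 5\right) 304 - 3549 = 20 \cdot 304 - 3549 = 6080 - 3549 = 2531$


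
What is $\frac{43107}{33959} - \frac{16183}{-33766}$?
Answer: $\frac{2005109459}{1146659594} \approx 1.7487$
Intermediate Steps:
$\frac{43107}{33959} - \frac{16183}{-33766} = 43107 \cdot \frac{1}{33959} - - \frac{16183}{33766} = \frac{43107}{33959} + \frac{16183}{33766} = \frac{2005109459}{1146659594}$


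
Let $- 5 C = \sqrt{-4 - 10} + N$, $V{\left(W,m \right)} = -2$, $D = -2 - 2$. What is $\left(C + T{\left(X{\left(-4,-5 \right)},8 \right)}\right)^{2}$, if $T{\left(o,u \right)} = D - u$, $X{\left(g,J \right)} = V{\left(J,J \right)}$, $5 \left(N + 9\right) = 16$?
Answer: $\frac{73091}{625} + \frac{542 i \sqrt{14}}{125} \approx 116.95 + 16.224 i$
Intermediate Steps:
$D = -4$
$N = - \frac{29}{5}$ ($N = -9 + \frac{1}{5} \cdot 16 = -9 + \frac{16}{5} = - \frac{29}{5} \approx -5.8$)
$X{\left(g,J \right)} = -2$
$T{\left(o,u \right)} = -4 - u$
$C = \frac{29}{25} - \frac{i \sqrt{14}}{5}$ ($C = - \frac{\sqrt{-4 - 10} - \frac{29}{5}}{5} = - \frac{\sqrt{-14} - \frac{29}{5}}{5} = - \frac{i \sqrt{14} - \frac{29}{5}}{5} = - \frac{- \frac{29}{5} + i \sqrt{14}}{5} = \frac{29}{25} - \frac{i \sqrt{14}}{5} \approx 1.16 - 0.74833 i$)
$\left(C + T{\left(X{\left(-4,-5 \right)},8 \right)}\right)^{2} = \left(\left(\frac{29}{25} - \frac{i \sqrt{14}}{5}\right) - 12\right)^{2} = \left(- \frac{271}{25} - \frac{i \sqrt{14}}{5}\right)^{2}$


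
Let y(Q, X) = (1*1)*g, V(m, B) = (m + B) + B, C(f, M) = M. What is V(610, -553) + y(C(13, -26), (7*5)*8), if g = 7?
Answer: -489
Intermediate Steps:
V(m, B) = m + 2*B (V(m, B) = (B + m) + B = m + 2*B)
y(Q, X) = 7 (y(Q, X) = (1*1)*7 = 1*7 = 7)
V(610, -553) + y(C(13, -26), (7*5)*8) = (610 + 2*(-553)) + 7 = (610 - 1106) + 7 = -496 + 7 = -489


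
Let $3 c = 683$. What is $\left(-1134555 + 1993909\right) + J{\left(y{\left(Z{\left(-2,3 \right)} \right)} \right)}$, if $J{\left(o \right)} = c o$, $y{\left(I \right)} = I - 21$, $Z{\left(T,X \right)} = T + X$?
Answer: $\frac{2564402}{3} \approx 8.548 \cdot 10^{5}$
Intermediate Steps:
$c = \frac{683}{3}$ ($c = \frac{1}{3} \cdot 683 = \frac{683}{3} \approx 227.67$)
$y{\left(I \right)} = -21 + I$
$J{\left(o \right)} = \frac{683 o}{3}$
$\left(-1134555 + 1993909\right) + J{\left(y{\left(Z{\left(-2,3 \right)} \right)} \right)} = \left(-1134555 + 1993909\right) + \frac{683 \left(-21 + \left(-2 + 3\right)\right)}{3} = 859354 + \frac{683 \left(-21 + 1\right)}{3} = 859354 + \frac{683}{3} \left(-20\right) = 859354 - \frac{13660}{3} = \frac{2564402}{3}$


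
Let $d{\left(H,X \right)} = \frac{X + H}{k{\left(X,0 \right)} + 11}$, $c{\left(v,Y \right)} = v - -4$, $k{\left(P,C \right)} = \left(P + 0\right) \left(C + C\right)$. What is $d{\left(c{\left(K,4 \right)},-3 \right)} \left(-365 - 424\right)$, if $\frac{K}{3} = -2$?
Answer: $\frac{3945}{11} \approx 358.64$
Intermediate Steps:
$K = -6$ ($K = 3 \left(-2\right) = -6$)
$k{\left(P,C \right)} = 2 C P$ ($k{\left(P,C \right)} = P 2 C = 2 C P$)
$c{\left(v,Y \right)} = 4 + v$ ($c{\left(v,Y \right)} = v + 4 = 4 + v$)
$d{\left(H,X \right)} = \frac{H}{11} + \frac{X}{11}$ ($d{\left(H,X \right)} = \frac{X + H}{2 \cdot 0 X + 11} = \frac{H + X}{0 + 11} = \frac{H + X}{11} = \left(H + X\right) \frac{1}{11} = \frac{H}{11} + \frac{X}{11}$)
$d{\left(c{\left(K,4 \right)},-3 \right)} \left(-365 - 424\right) = \left(\frac{4 - 6}{11} + \frac{1}{11} \left(-3\right)\right) \left(-365 - 424\right) = \left(\frac{1}{11} \left(-2\right) - \frac{3}{11}\right) \left(-789\right) = \left(- \frac{2}{11} - \frac{3}{11}\right) \left(-789\right) = \left(- \frac{5}{11}\right) \left(-789\right) = \frac{3945}{11}$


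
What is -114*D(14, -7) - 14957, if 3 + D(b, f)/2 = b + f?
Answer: -15869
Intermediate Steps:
D(b, f) = -6 + 2*b + 2*f (D(b, f) = -6 + 2*(b + f) = -6 + (2*b + 2*f) = -6 + 2*b + 2*f)
-114*D(14, -7) - 14957 = -114*(-6 + 2*14 + 2*(-7)) - 14957 = -114*(-6 + 28 - 14) - 14957 = -114*8 - 14957 = -912 - 14957 = -15869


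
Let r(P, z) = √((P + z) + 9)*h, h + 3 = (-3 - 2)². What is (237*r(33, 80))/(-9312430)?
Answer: -2607*√122/4656215 ≈ -0.0061843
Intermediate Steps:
h = 22 (h = -3 + (-3 - 2)² = -3 + (-5)² = -3 + 25 = 22)
r(P, z) = 22*√(9 + P + z) (r(P, z) = √((P + z) + 9)*22 = √(9 + P + z)*22 = 22*√(9 + P + z))
(237*r(33, 80))/(-9312430) = (237*(22*√(9 + 33 + 80)))/(-9312430) = (237*(22*√122))*(-1/9312430) = (5214*√122)*(-1/9312430) = -2607*√122/4656215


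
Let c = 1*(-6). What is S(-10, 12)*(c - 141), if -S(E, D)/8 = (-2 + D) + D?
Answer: 25872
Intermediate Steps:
S(E, D) = 16 - 16*D (S(E, D) = -8*((-2 + D) + D) = -8*(-2 + 2*D) = 16 - 16*D)
c = -6
S(-10, 12)*(c - 141) = (16 - 16*12)*(-6 - 141) = (16 - 192)*(-147) = -176*(-147) = 25872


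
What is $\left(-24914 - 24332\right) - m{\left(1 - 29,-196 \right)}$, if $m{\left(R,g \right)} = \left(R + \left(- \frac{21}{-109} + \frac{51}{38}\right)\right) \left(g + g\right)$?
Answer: $- \frac{123473790}{2071} \approx -59620.0$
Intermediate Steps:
$m{\left(R,g \right)} = 2 g \left(\frac{6357}{4142} + R\right)$ ($m{\left(R,g \right)} = \left(R + \left(\left(-21\right) \left(- \frac{1}{109}\right) + 51 \cdot \frac{1}{38}\right)\right) 2 g = \left(R + \left(\frac{21}{109} + \frac{51}{38}\right)\right) 2 g = \left(R + \frac{6357}{4142}\right) 2 g = \left(\frac{6357}{4142} + R\right) 2 g = 2 g \left(\frac{6357}{4142} + R\right)$)
$\left(-24914 - 24332\right) - m{\left(1 - 29,-196 \right)} = \left(-24914 - 24332\right) - \frac{1}{2071} \left(-196\right) \left(6357 + 4142 \left(1 - 29\right)\right) = -49246 - \frac{1}{2071} \left(-196\right) \left(6357 + 4142 \left(-28\right)\right) = -49246 - \frac{1}{2071} \left(-196\right) \left(6357 - 115976\right) = -49246 - \frac{1}{2071} \left(-196\right) \left(-109619\right) = -49246 - \frac{21485324}{2071} = - \frac{123473790}{2071}$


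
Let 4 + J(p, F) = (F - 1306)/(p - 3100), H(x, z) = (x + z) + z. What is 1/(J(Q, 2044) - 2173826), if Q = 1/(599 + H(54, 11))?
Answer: -2092499/4548737599320 ≈ -4.6002e-7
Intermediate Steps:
H(x, z) = x + 2*z
Q = 1/675 (Q = 1/(599 + (54 + 2*11)) = 1/(599 + (54 + 22)) = 1/(599 + 76) = 1/675 ≈ 0.0014815)
J(p, F) = -4 + (-1306 + F)/(-3100 + p) (J(p, F) = -4 + (F - 1306)/(p - 3100) = -4 + (-1306 + F)/(-3100 + p))
1/(J(Q, 2044) - 2173826) = 1/((11094 + 2044 - 4*1/675)/(-3100 + 1/675) - 2173826) = 1/((11094 + 2044 - 4/675)/(-2092499/675) - 2173826) = 1/(-675/2092499*8868146/675 - 2173826) = 1/(-8868146/2092499 - 2173826) = 1/(-4548737599320/2092499) = -2092499/4548737599320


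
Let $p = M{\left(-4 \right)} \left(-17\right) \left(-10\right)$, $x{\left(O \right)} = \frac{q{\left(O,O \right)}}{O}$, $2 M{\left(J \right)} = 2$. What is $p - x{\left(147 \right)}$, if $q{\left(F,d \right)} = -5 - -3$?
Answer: $\frac{24992}{147} \approx 170.01$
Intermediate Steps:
$M{\left(J \right)} = 1$ ($M{\left(J \right)} = \frac{1}{2} \cdot 2 = 1$)
$q{\left(F,d \right)} = -2$ ($q{\left(F,d \right)} = -5 + 3 = -2$)
$x{\left(O \right)} = - \frac{2}{O}$
$p = 170$ ($p = 1 \left(-17\right) \left(-10\right) = \left(-17\right) \left(-10\right) = 170$)
$p - x{\left(147 \right)} = 170 - - \frac{2}{147} = 170 + \frac{2}{147} = \frac{24992}{147}$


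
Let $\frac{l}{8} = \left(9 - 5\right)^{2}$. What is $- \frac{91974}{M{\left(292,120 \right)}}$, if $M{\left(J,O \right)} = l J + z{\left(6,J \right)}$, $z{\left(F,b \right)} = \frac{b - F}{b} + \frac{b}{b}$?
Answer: $- \frac{13428204}{5457185} \approx -2.4606$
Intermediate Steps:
$z{\left(F,b \right)} = 1 + \frac{b - F}{b}$ ($z{\left(F,b \right)} = \frac{b - F}{b} + 1 = 1 + \frac{b - F}{b}$)
$l = 128$ ($l = 8 \left(9 - 5\right)^{2} = 8 \cdot 4^{2} = 8 \cdot 16 = 128$)
$M{\left(J,O \right)} = 2 - \frac{6}{J} + 128 J$ ($M{\left(J,O \right)} = 128 J + \left(2 - \frac{6}{J}\right) = 2 - \frac{6}{J} + 128 J$)
$- \frac{91974}{M{\left(292,120 \right)}} = - \frac{91974}{2 - \frac{6}{292} + 128 \cdot 292} = - \frac{91974}{2 - \frac{3}{146} + 37376} = - \frac{91974}{\frac{5457185}{146}} = \left(-91974\right) \frac{146}{5457185} = - \frac{13428204}{5457185}$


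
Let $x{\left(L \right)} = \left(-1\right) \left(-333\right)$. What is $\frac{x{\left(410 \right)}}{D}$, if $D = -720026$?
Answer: $- \frac{333}{720026} \approx -0.00046248$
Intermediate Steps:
$x{\left(L \right)} = 333$
$\frac{x{\left(410 \right)}}{D} = \frac{333}{-720026} = 333 \left(- \frac{1}{720026}\right) = - \frac{333}{720026}$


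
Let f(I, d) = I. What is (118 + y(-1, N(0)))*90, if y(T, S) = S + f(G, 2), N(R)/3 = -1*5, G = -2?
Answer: 9090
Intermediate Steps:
N(R) = -15 (N(R) = 3*(-1*5) = 3*(-5) = -15)
y(T, S) = -2 + S (y(T, S) = S - 2 = -2 + S)
(118 + y(-1, N(0)))*90 = (118 + (-2 - 15))*90 = (118 - 17)*90 = 101*90 = 9090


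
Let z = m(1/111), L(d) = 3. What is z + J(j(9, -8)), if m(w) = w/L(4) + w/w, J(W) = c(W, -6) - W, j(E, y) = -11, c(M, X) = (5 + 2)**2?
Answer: 20314/333 ≈ 61.003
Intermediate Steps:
c(M, X) = 49 (c(M, X) = 7**2 = 49)
J(W) = 49 - W
m(w) = 1 + w/3 (m(w) = w/3 + w/w = w*(1/3) + 1 = w/3 + 1 = 1 + w/3)
z = 334/333 (z = 1 + (1/3)/111 = 1 + (1/3)*(1/111) = 1 + 1/333 = 334/333 ≈ 1.0030)
z + J(j(9, -8)) = 334/333 + (49 - 1*(-11)) = 334/333 + (49 + 11) = 334/333 + 60 = 20314/333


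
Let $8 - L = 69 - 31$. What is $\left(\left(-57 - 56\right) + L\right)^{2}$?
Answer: $20449$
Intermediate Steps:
$L = -30$ ($L = 8 - \left(69 - 31\right) = 8 - 38 = -30$)
$\left(\left(-57 - 56\right) + L\right)^{2} = \left(\left(-57 - 56\right) - 30\right)^{2} = \left(-113 - 30\right)^{2} = \left(-143\right)^{2} = 20449$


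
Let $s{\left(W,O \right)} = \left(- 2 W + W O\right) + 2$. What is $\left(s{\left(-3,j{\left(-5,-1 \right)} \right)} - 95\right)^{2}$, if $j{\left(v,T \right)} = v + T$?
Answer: $4761$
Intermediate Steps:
$j{\left(v,T \right)} = T + v$
$s{\left(W,O \right)} = 2 - 2 W + O W$ ($s{\left(W,O \right)} = \left(- 2 W + O W\right) + 2 = 2 - 2 W + O W$)
$\left(s{\left(-3,j{\left(-5,-1 \right)} \right)} - 95\right)^{2} = \left(\left(2 - -6 + \left(-1 - 5\right) \left(-3\right)\right) - 95\right)^{2} = \left(\left(2 + 6 - -18\right) - 95\right)^{2} = \left(\left(2 + 6 + 18\right) - 95\right)^{2} = \left(26 - 95\right)^{2} = \left(-69\right)^{2} = 4761$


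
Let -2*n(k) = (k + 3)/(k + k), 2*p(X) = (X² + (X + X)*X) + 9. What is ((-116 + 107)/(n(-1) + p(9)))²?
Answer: 324/64009 ≈ 0.0050618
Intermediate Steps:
p(X) = 9/2 + 3*X²/2 (p(X) = ((X² + (X + X)*X) + 9)/2 = ((X² + (2*X)*X) + 9)/2 = ((X² + 2*X²) + 9)/2 = (3*X² + 9)/2 = (9 + 3*X²)/2 = 9/2 + 3*X²/2)
n(k) = -(3 + k)/(4*k) (n(k) = -(k + 3)/(2*(k + k)) = -(3 + k)/(2*(2*k)) = -(3 + k)*1/(2*k)/2 = -(3 + k)/(4*k))
((-116 + 107)/(n(-1) + p(9)))² = ((-116 + 107)/((¼)*(-3 - 1*(-1))/(-1) + (9/2 + (3/2)*9²)))² = (-9/((¼)*(-1)*(-3 + 1) + (9/2 + (3/2)*81)))² = (-9/((¼)*(-1)*(-2) + (9/2 + 243/2)))² = (-9/(½ + 126))² = (-9/253/2)² = (-9*2/253)² = (-18/253)² = 324/64009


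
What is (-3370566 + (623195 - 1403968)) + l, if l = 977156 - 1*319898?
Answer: -3494081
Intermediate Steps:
l = 657258 (l = 977156 - 319898 = 657258)
(-3370566 + (623195 - 1403968)) + l = (-3370566 + (623195 - 1403968)) + 657258 = (-3370566 - 780773) + 657258 = -4151339 + 657258 = -3494081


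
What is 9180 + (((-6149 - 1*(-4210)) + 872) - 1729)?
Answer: 6384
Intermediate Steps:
9180 + (((-6149 - 1*(-4210)) + 872) - 1729) = 9180 + (((-6149 + 4210) + 872) - 1729) = 9180 + ((-1939 + 872) - 1729) = 9180 + (-1067 - 1729) = 9180 - 2796 = 6384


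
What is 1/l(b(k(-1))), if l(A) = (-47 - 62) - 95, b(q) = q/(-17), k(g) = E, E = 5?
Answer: -1/204 ≈ -0.0049020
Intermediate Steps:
k(g) = 5
b(q) = -q/17 (b(q) = q*(-1/17) = -q/17)
l(A) = -204 (l(A) = -109 - 95 = -204)
1/l(b(k(-1))) = 1/(-204) = -1/204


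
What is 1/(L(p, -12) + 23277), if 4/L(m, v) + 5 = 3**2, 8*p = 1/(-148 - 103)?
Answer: 1/23278 ≈ 4.2959e-5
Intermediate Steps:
p = -1/2008 (p = 1/(8*(-148 - 103)) = (1/8)/(-251) = (1/8)*(-1/251) = -1/2008 ≈ -0.00049801)
L(m, v) = 1 (L(m, v) = 4/(-5 + 3**2) = 4/(-5 + 9) = 4/4 = 4*(1/4) = 1)
1/(L(p, -12) + 23277) = 1/(1 + 23277) = 1/23278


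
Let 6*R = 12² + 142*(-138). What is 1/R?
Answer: -1/3242 ≈ -0.00030845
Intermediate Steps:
R = -3242 (R = (12² + 142*(-138))/6 = (144 - 19596)/6 = (⅙)*(-19452) = -3242)
1/R = 1/(-3242) = -1/3242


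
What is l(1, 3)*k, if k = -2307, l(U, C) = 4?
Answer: -9228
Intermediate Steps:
l(1, 3)*k = 4*(-2307) = -9228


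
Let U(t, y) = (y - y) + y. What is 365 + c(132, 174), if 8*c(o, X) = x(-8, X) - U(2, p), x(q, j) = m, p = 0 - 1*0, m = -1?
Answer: 2919/8 ≈ 364.88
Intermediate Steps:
p = 0 (p = 0 + 0 = 0)
U(t, y) = y (U(t, y) = 0 + y = y)
x(q, j) = -1
c(o, X) = -⅛ (c(o, X) = (-1 - 1*0)/8 = (-1 + 0)/8 = (⅛)*(-1) = -⅛)
365 + c(132, 174) = 365 - ⅛ = 2919/8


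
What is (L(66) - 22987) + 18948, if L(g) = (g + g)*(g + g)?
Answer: 13385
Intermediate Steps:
L(g) = 4*g**2 (L(g) = (2*g)*(2*g) = 4*g**2)
(L(66) - 22987) + 18948 = (4*66**2 - 22987) + 18948 = (4*4356 - 22987) + 18948 = (17424 - 22987) + 18948 = -5563 + 18948 = 13385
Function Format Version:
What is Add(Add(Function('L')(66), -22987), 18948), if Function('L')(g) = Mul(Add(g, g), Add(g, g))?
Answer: 13385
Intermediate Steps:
Function('L')(g) = Mul(4, Pow(g, 2)) (Function('L')(g) = Mul(Mul(2, g), Mul(2, g)) = Mul(4, Pow(g, 2)))
Add(Add(Function('L')(66), -22987), 18948) = Add(Add(Mul(4, Pow(66, 2)), -22987), 18948) = Add(Add(Mul(4, 4356), -22987), 18948) = Add(Add(17424, -22987), 18948) = Add(-5563, 18948) = 13385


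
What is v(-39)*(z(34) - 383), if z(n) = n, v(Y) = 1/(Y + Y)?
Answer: 349/78 ≈ 4.4744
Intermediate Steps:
v(Y) = 1/(2*Y)
v(-39)*(z(34) - 383) = ((1/2)/(-39))*(34 - 383) = ((1/2)*(-1/39))*(-349) = -1/78*(-349) = 349/78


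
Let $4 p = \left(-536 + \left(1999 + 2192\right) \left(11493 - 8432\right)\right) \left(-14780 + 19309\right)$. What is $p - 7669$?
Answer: $\frac{58098502159}{4} \approx 1.4525 \cdot 10^{10}$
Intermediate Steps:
$p = \frac{58098532835}{4}$ ($p = \frac{\left(-536 + \left(1999 + 2192\right) \left(11493 - 8432\right)\right) \left(-14780 + 19309\right)}{4} = \frac{\left(-536 + 4191 \cdot 3061\right) 4529}{4} = \frac{\left(-536 + 12828651\right) 4529}{4} = \frac{12828115 \cdot 4529}{4} = \frac{1}{4} \cdot 58098532835 = \frac{58098532835}{4} \approx 1.4525 \cdot 10^{10}$)
$p - 7669 = \frac{58098532835}{4} - 7669 = \frac{58098502159}{4}$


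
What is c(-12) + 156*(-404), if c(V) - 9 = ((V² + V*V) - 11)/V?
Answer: -756457/12 ≈ -63038.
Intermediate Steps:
c(V) = 9 + (-11 + 2*V²)/V (c(V) = 9 + ((V² + V*V) - 11)/V = 9 + ((V² + V²) - 11)/V = 9 + (2*V² - 11)/V = 9 + (-11 + 2*V²)/V)
c(-12) + 156*(-404) = (9 - 11/(-12) + 2*(-12)) + 156*(-404) = (9 - 11*(-1/12) - 24) - 63024 = (9 + 11/12 - 24) - 63024 = -169/12 - 63024 = -756457/12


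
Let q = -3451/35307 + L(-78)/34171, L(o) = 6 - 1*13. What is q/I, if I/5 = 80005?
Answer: -23634254/96524072137485 ≈ -2.4485e-7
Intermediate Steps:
L(o) = -7 (L(o) = 6 - 13 = -7)
I = 400025 (I = 5*80005 = 400025)
q = -118171270/1206475497 (q = -3451/35307 - 7/34171 = -118171270/1206475497 ≈ -0.097947)
q/I = -118171270/1206475497/400025 = -118171270/1206475497*1/400025 = -23634254/96524072137485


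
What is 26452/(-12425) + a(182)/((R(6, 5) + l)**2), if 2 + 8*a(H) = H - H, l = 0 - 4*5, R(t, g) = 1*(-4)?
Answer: -60957833/28627200 ≈ -2.1294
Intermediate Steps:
R(t, g) = -4
l = -20 (l = 0 - 20 = -20)
a(H) = -1/4 (a(H) = -1/4 + (H - H)/8 = -1/4 + (1/8)*0 = -1/4 + 0 = -1/4)
26452/(-12425) + a(182)/((R(6, 5) + l)**2) = 26452/(-12425) - 1/(4*(-4 - 20)**2) = 26452*(-1/12425) - 1/(4*((-24)**2)) = -26452/12425 - 1/4/576 = -26452/12425 - 1/4*1/576 = -26452/12425 - 1/2304 = -60957833/28627200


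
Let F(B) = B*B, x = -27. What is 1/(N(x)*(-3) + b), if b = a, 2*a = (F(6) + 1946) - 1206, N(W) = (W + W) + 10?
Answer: 1/520 ≈ 0.0019231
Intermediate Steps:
N(W) = 10 + 2*W (N(W) = 2*W + 10 = 10 + 2*W)
F(B) = B²
a = 388 (a = ((6² + 1946) - 1206)/2 = ((36 + 1946) - 1206)/2 = (1982 - 1206)/2 = (½)*776 = 388)
b = 388
1/(N(x)*(-3) + b) = 1/((10 + 2*(-27))*(-3) + 388) = 1/((10 - 54)*(-3) + 388) = 1/(-44*(-3) + 388) = 1/(132 + 388) = 1/520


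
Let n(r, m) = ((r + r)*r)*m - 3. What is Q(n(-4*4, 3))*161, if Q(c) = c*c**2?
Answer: 580032516357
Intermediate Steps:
n(r, m) = -3 + 2*m*r**2 (n(r, m) = ((2*r)*r)*m - 3 = (2*r**2)*m - 3 = 2*m*r**2 - 3 = -3 + 2*m*r**2)
Q(c) = c**3
Q(n(-4*4, 3))*161 = (-3 + 2*3*(-4*4)**2)**3*161 = (-3 + 2*3*(-16)**2)**3*161 = (-3 + 2*3*256)**3*161 = (-3 + 1536)**3*161 = 1533**3*161 = 3602686437*161 = 580032516357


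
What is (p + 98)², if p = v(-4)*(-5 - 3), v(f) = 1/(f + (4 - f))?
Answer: 9216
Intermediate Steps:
v(f) = ¼ (v(f) = 1/4 = ¼)
p = -2 (p = (-5 - 3)/4 = (¼)*(-8) = -2)
(p + 98)² = (-2 + 98)² = 96² = 9216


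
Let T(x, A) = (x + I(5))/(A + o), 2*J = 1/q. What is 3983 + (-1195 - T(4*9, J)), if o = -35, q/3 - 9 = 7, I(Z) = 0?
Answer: 9368348/3359 ≈ 2789.0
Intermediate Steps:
q = 48 (q = 27 + 3*7 = 27 + 21 = 48)
J = 1/96 (J = (½)/48 = (½)*(1/48) = 1/96 ≈ 0.010417)
T(x, A) = x/(-35 + A) (T(x, A) = (x + 0)/(A - 35) = x/(-35 + A))
3983 + (-1195 - T(4*9, J)) = 3983 + (-1195 - 4*9/(-35 + 1/96)) = 3983 + (-1195 - 36/(-3359/96)) = 3983 + (-1195 - 36*(-96)/3359) = 3983 + (-1195 - 1*(-3456/3359)) = 3983 + (-1195 + 3456/3359) = 3983 - 4010549/3359 = 9368348/3359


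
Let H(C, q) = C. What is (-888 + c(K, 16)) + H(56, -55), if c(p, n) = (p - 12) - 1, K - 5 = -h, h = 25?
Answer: -865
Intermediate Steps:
K = -20 (K = 5 - 1*25 = 5 - 25 = -20)
c(p, n) = -13 + p (c(p, n) = (-12 + p) - 1 = -13 + p)
(-888 + c(K, 16)) + H(56, -55) = (-888 + (-13 - 20)) + 56 = (-888 - 33) + 56 = -921 + 56 = -865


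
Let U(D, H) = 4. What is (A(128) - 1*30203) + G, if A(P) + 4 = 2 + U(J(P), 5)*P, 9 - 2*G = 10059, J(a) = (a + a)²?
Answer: -34718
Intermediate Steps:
J(a) = 4*a² (J(a) = (2*a)² = 4*a²)
G = -5025 (G = 9/2 - ½*10059 = 9/2 - 10059/2 = -5025)
A(P) = -2 + 4*P (A(P) = -4 + (2 + 4*P) = -2 + 4*P)
(A(128) - 1*30203) + G = ((-2 + 4*128) - 1*30203) - 5025 = ((-2 + 512) - 30203) - 5025 = (510 - 30203) - 5025 = -29693 - 5025 = -34718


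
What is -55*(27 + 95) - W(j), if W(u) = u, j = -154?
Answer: -6556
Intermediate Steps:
-55*(27 + 95) - W(j) = -55*(27 + 95) - 1*(-154) = -55*122 + 154 = -6710 + 154 = -6556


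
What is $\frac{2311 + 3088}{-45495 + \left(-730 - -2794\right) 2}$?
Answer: $- \frac{5399}{41367} \approx -0.13051$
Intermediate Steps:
$\frac{2311 + 3088}{-45495 + \left(-730 - -2794\right) 2} = \frac{5399}{-45495 + \left(-730 + 2794\right) 2} = \frac{5399}{-45495 + 2064 \cdot 2} = \frac{5399}{-45495 + 4128} = \frac{5399}{-41367} = 5399 \left(- \frac{1}{41367}\right) = - \frac{5399}{41367}$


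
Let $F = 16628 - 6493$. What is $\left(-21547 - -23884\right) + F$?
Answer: $12472$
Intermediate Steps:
$F = 10135$ ($F = 16628 - 6493 = 10135$)
$\left(-21547 - -23884\right) + F = \left(-21547 - -23884\right) + 10135 = \left(-21547 + 23884\right) + 10135 = 2337 + 10135 = 12472$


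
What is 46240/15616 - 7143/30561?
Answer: 222267/81496 ≈ 2.7273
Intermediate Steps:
46240/15616 - 7143/30561 = 46240*(1/15616) - 7143*1/30561 = 1445/488 - 2381/10187 = 222267/81496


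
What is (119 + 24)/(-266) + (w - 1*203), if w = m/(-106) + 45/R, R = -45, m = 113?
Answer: -1449300/7049 ≈ -205.60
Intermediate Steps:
w = -219/106 (w = 113/(-106) + 45/(-45) = 113*(-1/106) + 45*(-1/45) = -113/106 - 1 = -219/106 ≈ -2.0660)
(119 + 24)/(-266) + (w - 1*203) = (119 + 24)/(-266) + (-219/106 - 1*203) = 143*(-1/266) + (-219/106 - 203) = -143/266 - 21737/106 = -1449300/7049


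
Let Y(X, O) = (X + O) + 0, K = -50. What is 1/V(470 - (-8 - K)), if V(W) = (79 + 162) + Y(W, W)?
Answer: 1/1097 ≈ 0.00091158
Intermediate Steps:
Y(X, O) = O + X (Y(X, O) = (O + X) + 0 = O + X)
V(W) = 241 + 2*W (V(W) = (79 + 162) + (W + W) = 241 + 2*W)
1/V(470 - (-8 - K)) = 1/(241 + 2*(470 - (-8 - 1*(-50)))) = 1/(241 + 2*(470 - (-8 + 50))) = 1/(241 + 2*(470 - 1*42)) = 1/(241 + 2*(470 - 42)) = 1/(241 + 2*428) = 1/(241 + 856) = 1/1097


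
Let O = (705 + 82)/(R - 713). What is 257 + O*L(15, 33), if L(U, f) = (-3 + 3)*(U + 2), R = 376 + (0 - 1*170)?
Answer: 257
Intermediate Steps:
R = 206 (R = 376 + (0 - 170) = 376 - 170 = 206)
O = -787/507 (O = (705 + 82)/(206 - 713) = 787/(-507) = 787*(-1/507) = -787/507 ≈ -1.5523)
L(U, f) = 0 (L(U, f) = 0*(2 + U) = 0)
257 + O*L(15, 33) = 257 - 787/507*0 = 257 + 0 = 257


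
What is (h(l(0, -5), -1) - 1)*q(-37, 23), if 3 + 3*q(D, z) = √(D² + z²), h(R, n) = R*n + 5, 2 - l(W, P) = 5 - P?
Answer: -12 + 4*√1898 ≈ 162.26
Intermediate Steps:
l(W, P) = -3 + P (l(W, P) = 2 - (5 - P) = 2 + (-5 + P) = -3 + P)
h(R, n) = 5 + R*n
q(D, z) = -1 + √(D² + z²)/3
(h(l(0, -5), -1) - 1)*q(-37, 23) = ((5 + (-3 - 5)*(-1)) - 1)*(-1 + √((-37)² + 23²)/3) = ((5 - 8*(-1)) - 1)*(-1 + √(1369 + 529)/3) = ((5 + 8) - 1)*(-1 + √1898/3) = (13 - 1)*(-1 + √1898/3) = 12*(-1 + √1898/3) = -12 + 4*√1898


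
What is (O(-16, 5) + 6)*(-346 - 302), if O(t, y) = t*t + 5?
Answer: -173016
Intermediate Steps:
O(t, y) = 5 + t**2 (O(t, y) = t**2 + 5 = 5 + t**2)
(O(-16, 5) + 6)*(-346 - 302) = ((5 + (-16)**2) + 6)*(-346 - 302) = ((5 + 256) + 6)*(-648) = (261 + 6)*(-648) = 267*(-648) = -173016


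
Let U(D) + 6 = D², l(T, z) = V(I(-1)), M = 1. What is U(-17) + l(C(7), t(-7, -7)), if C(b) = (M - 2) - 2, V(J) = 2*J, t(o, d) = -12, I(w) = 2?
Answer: 287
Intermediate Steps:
C(b) = -3 (C(b) = (1 - 2) - 2 = -1 - 2 = -3)
l(T, z) = 4 (l(T, z) = 2*2 = 4)
U(D) = -6 + D²
U(-17) + l(C(7), t(-7, -7)) = (-6 + (-17)²) + 4 = (-6 + 289) + 4 = 283 + 4 = 287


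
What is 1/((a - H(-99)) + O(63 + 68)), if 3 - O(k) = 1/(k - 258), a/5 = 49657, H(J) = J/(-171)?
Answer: 2413/599117566 ≈ 4.0276e-6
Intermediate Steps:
H(J) = -J/171 (H(J) = J*(-1/171) = -J/171)
a = 248285 (a = 5*49657 = 248285)
O(k) = 3 - 1/(-258 + k) (O(k) = 3 - 1/(k - 258) = 3 - 1/(-258 + k))
1/((a - H(-99)) + O(63 + 68)) = 1/((248285 - (-1)*(-99)/171) + (-775 + 3*(63 + 68))/(-258 + (63 + 68))) = 1/((248285 - 1*11/19) + (-775 + 3*131)/(-258 + 131)) = 1/((248285 - 11/19) + (-775 + 393)/(-127)) = 1/(4717404/19 - 1/127*(-382)) = 1/(4717404/19 + 382/127) = 1/(599117566/2413) = 2413/599117566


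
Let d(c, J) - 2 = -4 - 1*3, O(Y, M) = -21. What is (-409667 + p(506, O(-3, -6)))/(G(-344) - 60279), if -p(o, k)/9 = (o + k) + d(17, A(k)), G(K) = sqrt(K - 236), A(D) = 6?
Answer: 24954722373/3633558421 + 827974*I*sqrt(145)/3633558421 ≈ 6.8678 + 0.0027439*I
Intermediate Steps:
G(K) = sqrt(-236 + K)
d(c, J) = -5 (d(c, J) = 2 + (-4 - 1*3) = 2 + (-4 - 3) = 2 - 7 = -5)
p(o, k) = 45 - 9*k - 9*o (p(o, k) = -9*((o + k) - 5) = -9*((k + o) - 5) = -9*(-5 + k + o) = 45 - 9*k - 9*o)
(-409667 + p(506, O(-3, -6)))/(G(-344) - 60279) = (-409667 + (45 - 9*(-21) - 9*506))/(sqrt(-236 - 344) - 60279) = (-409667 + (45 + 189 - 4554))/(sqrt(-580) - 60279) = (-409667 - 4320)/(2*I*sqrt(145) - 60279) = -413987/(-60279 + 2*I*sqrt(145))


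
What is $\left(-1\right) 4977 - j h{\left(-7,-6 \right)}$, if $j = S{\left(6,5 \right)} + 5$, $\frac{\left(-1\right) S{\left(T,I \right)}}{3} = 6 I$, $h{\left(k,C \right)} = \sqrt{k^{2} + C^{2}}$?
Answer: $-4977 + 85 \sqrt{85} \approx -4193.3$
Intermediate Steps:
$h{\left(k,C \right)} = \sqrt{C^{2} + k^{2}}$
$S{\left(T,I \right)} = - 18 I$ ($S{\left(T,I \right)} = - 3 \cdot 6 I = - 18 I$)
$j = -85$ ($j = \left(-18\right) 5 + 5 = -90 + 5 = -85$)
$\left(-1\right) 4977 - j h{\left(-7,-6 \right)} = \left(-1\right) 4977 - - 85 \sqrt{\left(-6\right)^{2} + \left(-7\right)^{2}} = -4977 - - 85 \sqrt{36 + 49} = -4977 - - 85 \sqrt{85} = -4977 + 85 \sqrt{85}$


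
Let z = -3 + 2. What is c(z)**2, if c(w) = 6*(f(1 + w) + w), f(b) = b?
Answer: 36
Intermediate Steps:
z = -1
c(w) = 6 + 12*w (c(w) = 6*((1 + w) + w) = 6*(1 + 2*w) = 6 + 12*w)
c(z)**2 = (6 + 12*(-1))**2 = (6 - 12)**2 = (-6)**2 = 36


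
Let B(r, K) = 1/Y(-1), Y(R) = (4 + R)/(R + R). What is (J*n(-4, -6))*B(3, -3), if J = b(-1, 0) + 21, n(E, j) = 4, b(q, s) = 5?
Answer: -208/3 ≈ -69.333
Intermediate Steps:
Y(R) = (4 + R)/(2*R) (Y(R) = (4 + R)/((2*R)) = (4 + R)*(1/(2*R)) = (4 + R)/(2*R))
B(r, K) = -2/3 (B(r, K) = 1/((1/2)*(4 - 1)/(-1)) = 1/((1/2)*(-1)*3) = 1/(-3/2) = -2/3)
J = 26 (J = 5 + 21 = 26)
(J*n(-4, -6))*B(3, -3) = (26*4)*(-2/3) = 104*(-2/3) = -208/3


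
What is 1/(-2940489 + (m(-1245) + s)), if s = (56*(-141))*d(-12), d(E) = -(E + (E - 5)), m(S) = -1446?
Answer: -1/3170919 ≈ -3.1537e-7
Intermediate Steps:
d(E) = 5 - 2*E (d(E) = -(E + (-5 + E)) = -(-5 + 2*E) = 5 - 2*E)
s = -228984 (s = (56*(-141))*(5 - 2*(-12)) = -7896*(5 + 24) = -7896*29 = -228984)
1/(-2940489 + (m(-1245) + s)) = 1/(-2940489 + (-1446 - 228984)) = 1/(-2940489 - 230430) = 1/(-3170919) = -1/3170919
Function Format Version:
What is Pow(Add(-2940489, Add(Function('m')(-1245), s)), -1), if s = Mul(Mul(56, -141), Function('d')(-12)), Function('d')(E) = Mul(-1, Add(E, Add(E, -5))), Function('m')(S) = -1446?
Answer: Rational(-1, 3170919) ≈ -3.1537e-7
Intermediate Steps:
Function('d')(E) = Add(5, Mul(-2, E)) (Function('d')(E) = Mul(-1, Add(E, Add(-5, E))) = Mul(-1, Add(-5, Mul(2, E))) = Add(5, Mul(-2, E)))
s = -228984 (s = Mul(Mul(56, -141), Add(5, Mul(-2, -12))) = Mul(-7896, Add(5, 24)) = Mul(-7896, 29) = -228984)
Pow(Add(-2940489, Add(Function('m')(-1245), s)), -1) = Pow(Add(-2940489, Add(-1446, -228984)), -1) = Pow(Add(-2940489, -230430), -1) = Pow(-3170919, -1) = Rational(-1, 3170919)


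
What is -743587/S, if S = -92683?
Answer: 743587/92683 ≈ 8.0229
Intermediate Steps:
-743587/S = -743587/(-92683) = -743587*(-1/92683) = 743587/92683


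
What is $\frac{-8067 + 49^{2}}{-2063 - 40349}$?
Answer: $\frac{2833}{21206} \approx 0.13359$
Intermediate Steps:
$\frac{-8067 + 49^{2}}{-2063 - 40349} = \frac{-8067 + 2401}{-42412} = \left(-5666\right) \left(- \frac{1}{42412}\right) = \frac{2833}{21206}$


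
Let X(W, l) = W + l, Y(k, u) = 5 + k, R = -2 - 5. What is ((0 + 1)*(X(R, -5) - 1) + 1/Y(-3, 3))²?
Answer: 625/4 ≈ 156.25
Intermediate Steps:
R = -7
((0 + 1)*(X(R, -5) - 1) + 1/Y(-3, 3))² = ((0 + 1)*((-7 - 5) - 1) + 1/(5 - 3))² = (1*(-12 - 1) + 1/2)² = (1*(-13) + ½)² = (-13 + ½)² = (-25/2)² = 625/4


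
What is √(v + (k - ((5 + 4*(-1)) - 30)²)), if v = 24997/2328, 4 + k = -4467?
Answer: I*√7182659298/1164 ≈ 72.81*I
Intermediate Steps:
k = -4471 (k = -4 - 4467 = -4471)
v = 24997/2328 (v = 24997*(1/2328) = 24997/2328 ≈ 10.738)
√(v + (k - ((5 + 4*(-1)) - 30)²)) = √(24997/2328 + (-4471 - ((5 + 4*(-1)) - 30)²)) = √(24997/2328 + (-4471 - ((5 - 4) - 30)²)) = √(24997/2328 + (-4471 - (1 - 30)²)) = √(24997/2328 + (-4471 - 1*(-29)²)) = √(24997/2328 + (-4471 - 1*841)) = √(24997/2328 + (-4471 - 841)) = √(24997/2328 - 5312) = √(-12341339/2328) = I*√7182659298/1164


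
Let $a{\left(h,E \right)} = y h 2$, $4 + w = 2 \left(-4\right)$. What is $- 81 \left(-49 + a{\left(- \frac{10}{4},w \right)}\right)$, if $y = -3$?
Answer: $2754$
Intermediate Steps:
$w = -12$ ($w = -4 + 2 \left(-4\right) = -4 - 8 = -12$)
$a{\left(h,E \right)} = - 6 h$ ($a{\left(h,E \right)} = - 3 h 2 = - 6 h$)
$- 81 \left(-49 + a{\left(- \frac{10}{4},w \right)}\right) = - 81 \left(-49 - 6 \left(- \frac{10}{4}\right)\right) = - 81 \left(-49 - 6 \left(\left(-10\right) \frac{1}{4}\right)\right) = - 81 \left(-49 - -15\right) = - 81 \left(-49 + 15\right) = \left(-81\right) \left(-34\right) = 2754$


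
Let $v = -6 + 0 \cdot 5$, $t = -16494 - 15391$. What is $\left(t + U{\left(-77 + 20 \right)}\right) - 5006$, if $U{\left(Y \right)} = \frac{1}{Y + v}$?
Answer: $- \frac{2324134}{63} \approx -36891.0$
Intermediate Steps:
$t = -31885$ ($t = -16494 - 15391 = -31885$)
$v = -6$ ($v = -6 + 0 = -6$)
$U{\left(Y \right)} = \frac{1}{-6 + Y}$ ($U{\left(Y \right)} = \frac{1}{Y - 6} = \frac{1}{-6 + Y}$)
$\left(t + U{\left(-77 + 20 \right)}\right) - 5006 = \left(-31885 + \frac{1}{-6 + \left(-77 + 20\right)}\right) - 5006 = \left(-31885 + \frac{1}{-6 - 57}\right) - 5006 = \left(-31885 + \frac{1}{-63}\right) - 5006 = \left(-31885 - \frac{1}{63}\right) - 5006 = - \frac{2008756}{63} - 5006 = - \frac{2324134}{63}$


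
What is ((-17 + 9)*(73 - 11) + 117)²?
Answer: 143641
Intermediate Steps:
((-17 + 9)*(73 - 11) + 117)² = (-8*62 + 117)² = (-496 + 117)² = (-379)² = 143641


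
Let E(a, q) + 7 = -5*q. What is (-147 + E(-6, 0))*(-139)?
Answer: 21406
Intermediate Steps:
E(a, q) = -7 - 5*q
(-147 + E(-6, 0))*(-139) = (-147 + (-7 - 5*0))*(-139) = (-147 + (-7 + 0))*(-139) = (-147 - 7)*(-139) = -154*(-139) = 21406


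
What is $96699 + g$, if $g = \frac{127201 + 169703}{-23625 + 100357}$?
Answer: $\frac{1855051143}{19183} \approx 96703.0$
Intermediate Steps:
$g = \frac{74226}{19183}$ ($g = \frac{296904}{76732} = 296904 \cdot \frac{1}{76732} = \frac{74226}{19183} \approx 3.8694$)
$96699 + g = 96699 + \frac{74226}{19183} = \frac{1855051143}{19183}$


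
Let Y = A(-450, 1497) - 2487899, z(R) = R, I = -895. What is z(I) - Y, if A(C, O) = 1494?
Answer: 2485510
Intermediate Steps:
Y = -2486405 (Y = 1494 - 2487899 = -2486405)
z(I) - Y = -895 - 1*(-2486405) = -895 + 2486405 = 2485510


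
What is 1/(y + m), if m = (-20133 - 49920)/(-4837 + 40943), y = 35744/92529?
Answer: -3340852074/5191361173 ≈ -0.64354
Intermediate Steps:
y = 35744/92529 (y = 35744*(1/92529) = 35744/92529 ≈ 0.38630)
m = -70053/36106 ≈ -1.9402
1/(y + m) = 1/(35744/92529 - 70053/36106) = 1/(-5191361173/3340852074) = -3340852074/5191361173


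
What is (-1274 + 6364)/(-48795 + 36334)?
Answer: -5090/12461 ≈ -0.40847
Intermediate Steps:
(-1274 + 6364)/(-48795 + 36334) = 5090/(-12461) = 5090*(-1/12461) = -5090/12461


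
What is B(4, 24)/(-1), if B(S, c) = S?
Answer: -4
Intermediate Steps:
B(4, 24)/(-1) = 4/(-1) = -1*4 = -4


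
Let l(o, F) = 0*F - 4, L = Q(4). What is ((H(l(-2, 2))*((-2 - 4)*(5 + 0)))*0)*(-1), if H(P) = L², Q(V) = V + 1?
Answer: 0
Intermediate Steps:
Q(V) = 1 + V
L = 5 (L = 1 + 4 = 5)
l(o, F) = -4 (l(o, F) = 0 - 4 = -4)
H(P) = 25 (H(P) = 5² = 25)
((H(l(-2, 2))*((-2 - 4)*(5 + 0)))*0)*(-1) = ((25*((-2 - 4)*(5 + 0)))*0)*(-1) = ((25*(-6*5))*0)*(-1) = ((25*(-30))*0)*(-1) = -750*0*(-1) = 0*(-1) = 0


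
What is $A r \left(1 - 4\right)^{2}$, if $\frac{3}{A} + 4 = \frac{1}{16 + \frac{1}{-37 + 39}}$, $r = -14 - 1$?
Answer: $\frac{2673}{26} \approx 102.81$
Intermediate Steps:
$r = -15$ ($r = -14 - 1 = -15$)
$A = - \frac{99}{130}$ ($A = \frac{3}{-4 + \frac{1}{16 + \frac{1}{-37 + 39}}} = \frac{3}{-4 + \frac{1}{16 + \frac{1}{2}}} = \frac{3}{-4 + \frac{1}{\frac{33}{2}}} = \frac{3}{-4 + \frac{2}{33}} = \frac{3}{- \frac{130}{33}} = 3 \left(- \frac{33}{130}\right) = - \frac{99}{130} \approx -0.76154$)
$A r \left(1 - 4\right)^{2} = \left(- \frac{99}{130}\right) \left(-15\right) \left(1 - 4\right)^{2} = \frac{297 \left(-3\right)^{2}}{26} = \frac{297}{26} \cdot 9 = \frac{2673}{26}$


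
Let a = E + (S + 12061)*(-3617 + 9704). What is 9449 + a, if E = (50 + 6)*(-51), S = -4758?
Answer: 44459954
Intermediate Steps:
E = -2856 (E = 56*(-51) = -2856)
a = 44450505 (a = -2856 + (-4758 + 12061)*(-3617 + 9704) = -2856 + 7303*6087 = -2856 + 44453361 = 44450505)
9449 + a = 9449 + 44450505 = 44459954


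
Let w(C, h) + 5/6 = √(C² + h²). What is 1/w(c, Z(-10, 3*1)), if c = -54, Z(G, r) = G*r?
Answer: 30/137351 + 216*√106/137351 ≈ 0.016409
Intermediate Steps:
w(C, h) = -⅚ + √(C² + h²)
1/w(c, Z(-10, 3*1)) = 1/(-⅚ + √((-54)² + (-30)²)) = 1/(-⅚ + √(2916 + (-10*3)²)) = 1/(-⅚ + √(2916 + (-30)²)) = 1/(-⅚ + √(2916 + 900)) = 1/(-⅚ + √3816) = 1/(-⅚ + 6*√106)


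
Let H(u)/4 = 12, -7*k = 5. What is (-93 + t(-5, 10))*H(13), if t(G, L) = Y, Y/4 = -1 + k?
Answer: -33552/7 ≈ -4793.1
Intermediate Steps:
k = -5/7 (k = -⅐*5 = -5/7 ≈ -0.71429)
H(u) = 48 (H(u) = 4*12 = 48)
Y = -48/7 (Y = 4*(-1 - 5/7) = 4*(-12/7) = -48/7 ≈ -6.8571)
t(G, L) = -48/7
(-93 + t(-5, 10))*H(13) = (-93 - 48/7)*48 = -699/7*48 = -33552/7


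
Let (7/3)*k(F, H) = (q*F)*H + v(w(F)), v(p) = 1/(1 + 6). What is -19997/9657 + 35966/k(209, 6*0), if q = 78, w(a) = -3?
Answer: 5672933149/9657 ≈ 5.8744e+5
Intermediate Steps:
v(p) = ⅐ (v(p) = 1/7 = ⅐)
k(F, H) = 3/49 + 234*F*H/7 (k(F, H) = 3*((78*F)*H + ⅐)/7 = 3*(78*F*H + ⅐)/7 = 3*(⅐ + 78*F*H)/7 = 3/49 + 234*F*H/7)
-19997/9657 + 35966/k(209, 6*0) = -19997/9657 + 35966/(3/49 + (234/7)*209*(6*0)) = -19997*1/9657 + 35966/(3/49 + (234/7)*209*0) = -19997/9657 + 35966/(3/49 + 0) = -19997/9657 + 35966/(3/49) = -19997/9657 + 35966*(49/3) = -19997/9657 + 1762334/3 = 5672933149/9657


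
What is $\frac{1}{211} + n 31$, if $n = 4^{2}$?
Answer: $\frac{104657}{211} \approx 496.0$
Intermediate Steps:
$n = 16$
$\frac{1}{211} + n 31 = \frac{1}{211} + 16 \cdot 31 = \frac{1}{211} + 496 = \frac{104657}{211}$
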